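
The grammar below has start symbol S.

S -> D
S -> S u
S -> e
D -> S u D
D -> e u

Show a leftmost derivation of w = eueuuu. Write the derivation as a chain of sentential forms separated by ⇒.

S⇒Su⇒Suu⇒Duu⇒SuDuu⇒euDuu⇒eueuuu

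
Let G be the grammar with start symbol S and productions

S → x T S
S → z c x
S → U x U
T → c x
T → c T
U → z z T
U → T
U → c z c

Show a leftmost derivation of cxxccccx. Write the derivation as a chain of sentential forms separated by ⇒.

S ⇒ UxU ⇒ TxU ⇒ cxxU ⇒ cxxT ⇒ cxxcT ⇒ cxxccT ⇒ cxxcccT ⇒ cxxccccx

S ⇒ UxU   [S → U x U]
UxU ⇒ TxU   [U → T]
TxU ⇒ cxxU   [T → c x]
cxxU ⇒ cxxT   [U → T]
cxxT ⇒ cxxcT   [T → c T]
cxxcT ⇒ cxxccT   [T → c T]
cxxccT ⇒ cxxcccT   [T → c T]
cxxcccT ⇒ cxxccccx   [T → c x]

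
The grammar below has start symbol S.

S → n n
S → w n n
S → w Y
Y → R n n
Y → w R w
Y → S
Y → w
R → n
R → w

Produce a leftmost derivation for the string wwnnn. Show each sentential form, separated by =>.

S => wY   [S → w Y]
wY => wS   [Y → S]
wS => wwY   [S → w Y]
wwY => wwRnn   [Y → R n n]
wwRnn => wwnnn   [R → n]

S=>wY=>wS=>wwY=>wwRnn=>wwnnn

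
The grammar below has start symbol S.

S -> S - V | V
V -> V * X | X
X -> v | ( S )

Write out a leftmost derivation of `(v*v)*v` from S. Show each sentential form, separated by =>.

S => V   [S -> V]
V => V*X   [V -> V * X]
V*X => X*X   [V -> X]
X*X => (S)*X   [X -> ( S )]
(S)*X => (V)*X   [S -> V]
(V)*X => (V*X)*X   [V -> V * X]
(V*X)*X => (X*X)*X   [V -> X]
(X*X)*X => (v*X)*X   [X -> v]
(v*X)*X => (v*v)*X   [X -> v]
(v*v)*X => (v*v)*v   [X -> v]

S => V => V*X => X*X => (S)*X => (V)*X => (V*X)*X => (X*X)*X => (v*X)*X => (v*v)*X => (v*v)*v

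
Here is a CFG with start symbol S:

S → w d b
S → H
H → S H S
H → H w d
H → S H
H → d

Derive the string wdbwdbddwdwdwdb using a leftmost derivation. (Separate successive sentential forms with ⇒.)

S ⇒ H ⇒ SHS ⇒ wdbHS ⇒ wdbHwdS ⇒ wdbHwdwdS ⇒ wdbSHwdwdS ⇒ wdbHHwdwdS ⇒ wdbSHHwdwdS ⇒ wdbwdbHHwdwdS ⇒ wdbwdbdHwdwdS ⇒ wdbwdbddwdwdS ⇒ wdbwdbddwdwdwdb

S ⇒ H   [S → H]
H ⇒ SHS   [H → S H S]
SHS ⇒ wdbHS   [S → w d b]
wdbHS ⇒ wdbHwdS   [H → H w d]
wdbHwdS ⇒ wdbHwdwdS   [H → H w d]
wdbHwdwdS ⇒ wdbSHwdwdS   [H → S H]
wdbSHwdwdS ⇒ wdbHHwdwdS   [S → H]
wdbHHwdwdS ⇒ wdbSHHwdwdS   [H → S H]
wdbSHHwdwdS ⇒ wdbwdbHHwdwdS   [S → w d b]
wdbwdbHHwdwdS ⇒ wdbwdbdHwdwdS   [H → d]
wdbwdbdHwdwdS ⇒ wdbwdbddwdwdS   [H → d]
wdbwdbddwdwdS ⇒ wdbwdbddwdwdwdb   [S → w d b]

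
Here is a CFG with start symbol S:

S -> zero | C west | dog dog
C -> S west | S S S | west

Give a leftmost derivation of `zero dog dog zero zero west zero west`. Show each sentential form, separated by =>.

S => C west   [S -> C west]
C west => S S S west   [C -> S S S]
S S S west => zero S S west   [S -> zero]
zero S S west => zero C west S west   [S -> C west]
zero C west S west => zero S S S west S west   [C -> S S S]
zero S S S west S west => zero dog dog S S west S west   [S -> dog dog]
zero dog dog S S west S west => zero dog dog zero S west S west   [S -> zero]
zero dog dog zero S west S west => zero dog dog zero zero west S west   [S -> zero]
zero dog dog zero zero west S west => zero dog dog zero zero west zero west   [S -> zero]

S => C west => S S S west => zero S S west => zero C west S west => zero S S S west S west => zero dog dog S S west S west => zero dog dog zero S west S west => zero dog dog zero zero west S west => zero dog dog zero zero west zero west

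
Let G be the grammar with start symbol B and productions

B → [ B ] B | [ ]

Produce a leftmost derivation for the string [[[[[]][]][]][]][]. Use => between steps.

B=>[B]B=>[[B]B]B=>[[[B]B]B]B=>[[[[B]B]B]B]B=>[[[[[]]B]B]B]B=>[[[[[]][]]B]B]B=>[[[[[]][]][]]B]B=>[[[[[]][]][]][]]B=>[[[[[]][]][]][]][]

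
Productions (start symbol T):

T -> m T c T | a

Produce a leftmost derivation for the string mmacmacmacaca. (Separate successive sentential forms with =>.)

T => mTcT   [T -> m T c T]
mTcT => mmTcTcT   [T -> m T c T]
mmTcTcT => mmacTcT   [T -> a]
mmacTcT => mmacmTcTcT   [T -> m T c T]
mmacmTcTcT => mmacmacTcT   [T -> a]
mmacmacTcT => mmacmacmTcTcT   [T -> m T c T]
mmacmacmTcTcT => mmacmacmacTcT   [T -> a]
mmacmacmacTcT => mmacmacmacacT   [T -> a]
mmacmacmacacT => mmacmacmacaca   [T -> a]

T=>mTcT=>mmTcTcT=>mmacTcT=>mmacmTcTcT=>mmacmacTcT=>mmacmacmTcTcT=>mmacmacmacTcT=>mmacmacmacacT=>mmacmacmacaca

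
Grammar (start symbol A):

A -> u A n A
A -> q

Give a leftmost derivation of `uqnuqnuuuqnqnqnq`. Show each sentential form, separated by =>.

A => uAnA => uqnA => uqnuAnA => uqnuqnA => uqnuqnuAnA => uqnuqnuuAnAnA => uqnuqnuuuAnAnAnA => uqnuqnuuuqnAnAnA => uqnuqnuuuqnqnAnA => uqnuqnuuuqnqnqnA => uqnuqnuuuqnqnqnq

A => uAnA   [A -> u A n A]
uAnA => uqnA   [A -> q]
uqnA => uqnuAnA   [A -> u A n A]
uqnuAnA => uqnuqnA   [A -> q]
uqnuqnA => uqnuqnuAnA   [A -> u A n A]
uqnuqnuAnA => uqnuqnuuAnAnA   [A -> u A n A]
uqnuqnuuAnAnA => uqnuqnuuuAnAnAnA   [A -> u A n A]
uqnuqnuuuAnAnAnA => uqnuqnuuuqnAnAnA   [A -> q]
uqnuqnuuuqnAnAnA => uqnuqnuuuqnqnAnA   [A -> q]
uqnuqnuuuqnqnAnA => uqnuqnuuuqnqnqnA   [A -> q]
uqnuqnuuuqnqnqnA => uqnuqnuuuqnqnqnq   [A -> q]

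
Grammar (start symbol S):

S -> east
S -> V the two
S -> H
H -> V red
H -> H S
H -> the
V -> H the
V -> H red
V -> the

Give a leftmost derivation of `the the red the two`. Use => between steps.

S => V the two   [S -> V the two]
V the two => H red the two   [V -> H red]
H red the two => H S red the two   [H -> H S]
H S red the two => the S red the two   [H -> the]
the S red the two => the H red the two   [S -> H]
the H red the two => the the red the two   [H -> the]

S => V the two => H red the two => H S red the two => the S red the two => the H red the two => the the red the two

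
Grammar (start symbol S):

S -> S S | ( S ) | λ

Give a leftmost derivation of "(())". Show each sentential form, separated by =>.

S => (S)   [S -> ( S )]
(S) => (SS)   [S -> S S]
(SS) => (SSS)   [S -> S S]
(SSS) => ((S)SS)   [S -> ( S )]
((S)SS) => (()SS)   [S -> λ]
(()SS) => (()S)   [S -> λ]
(()S) => (())   [S -> λ]

S => (S) => (SS) => (SSS) => ((S)SS) => (()SS) => (()S) => (())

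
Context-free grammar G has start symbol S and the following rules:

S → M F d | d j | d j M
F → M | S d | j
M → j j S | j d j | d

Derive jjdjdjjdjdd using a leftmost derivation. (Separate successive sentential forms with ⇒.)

S ⇒ MFd   [S → M F d]
MFd ⇒ jjSFd   [M → j j S]
jjSFd ⇒ jjMFdFd   [S → M F d]
jjMFdFd ⇒ jjdFdFd   [M → d]
jjdFdFd ⇒ jjdjdFd   [F → j]
jjdjdFd ⇒ jjdjdMd   [F → M]
jjdjdMd ⇒ jjdjdjjSd   [M → j j S]
jjdjdjjSd ⇒ jjdjdjjMFdd   [S → M F d]
jjdjdjjMFdd ⇒ jjdjdjjdFdd   [M → d]
jjdjdjjdFdd ⇒ jjdjdjjdjdd   [F → j]

S⇒MFd⇒jjSFd⇒jjMFdFd⇒jjdFdFd⇒jjdjdFd⇒jjdjdMd⇒jjdjdjjSd⇒jjdjdjjMFdd⇒jjdjdjjdFdd⇒jjdjdjjdjdd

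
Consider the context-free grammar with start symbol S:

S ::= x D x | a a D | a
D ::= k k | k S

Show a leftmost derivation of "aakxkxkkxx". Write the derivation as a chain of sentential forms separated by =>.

S => aaD   [S ::= a a D]
aaD => aakS   [D ::= k S]
aakS => aakxDx   [S ::= x D x]
aakxDx => aakxkSx   [D ::= k S]
aakxkSx => aakxkxDxx   [S ::= x D x]
aakxkxDxx => aakxkxkkxx   [D ::= k k]

S => aaD => aakS => aakxDx => aakxkSx => aakxkxDxx => aakxkxkkxx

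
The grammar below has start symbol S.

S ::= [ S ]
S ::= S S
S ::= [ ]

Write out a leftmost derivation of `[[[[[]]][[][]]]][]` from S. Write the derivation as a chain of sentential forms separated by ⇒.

S⇒SS⇒[S]S⇒[[S]]S⇒[[SS]]S⇒[[[S]S]]S⇒[[[[S]]S]]S⇒[[[[[]]]S]]S⇒[[[[[]]][S]]]S⇒[[[[[]]][SS]]]S⇒[[[[[]]][[]S]]]S⇒[[[[[]]][[][]]]]S⇒[[[[[]]][[][]]]][]

S ⇒ SS   [S ::= S S]
SS ⇒ [S]S   [S ::= [ S ]]
[S]S ⇒ [[S]]S   [S ::= [ S ]]
[[S]]S ⇒ [[SS]]S   [S ::= S S]
[[SS]]S ⇒ [[[S]S]]S   [S ::= [ S ]]
[[[S]S]]S ⇒ [[[[S]]S]]S   [S ::= [ S ]]
[[[[S]]S]]S ⇒ [[[[[]]]S]]S   [S ::= [ ]]
[[[[[]]]S]]S ⇒ [[[[[]]][S]]]S   [S ::= [ S ]]
[[[[[]]][S]]]S ⇒ [[[[[]]][SS]]]S   [S ::= S S]
[[[[[]]][SS]]]S ⇒ [[[[[]]][[]S]]]S   [S ::= [ ]]
[[[[[]]][[]S]]]S ⇒ [[[[[]]][[][]]]]S   [S ::= [ ]]
[[[[[]]][[][]]]]S ⇒ [[[[[]]][[][]]]][]   [S ::= [ ]]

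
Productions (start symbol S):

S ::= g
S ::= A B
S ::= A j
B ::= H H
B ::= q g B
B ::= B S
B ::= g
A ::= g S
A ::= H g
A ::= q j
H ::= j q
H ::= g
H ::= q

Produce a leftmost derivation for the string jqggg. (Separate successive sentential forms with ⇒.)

S ⇒ AB ⇒ HgB ⇒ jqgB ⇒ jqgHH ⇒ jqggH ⇒ jqggg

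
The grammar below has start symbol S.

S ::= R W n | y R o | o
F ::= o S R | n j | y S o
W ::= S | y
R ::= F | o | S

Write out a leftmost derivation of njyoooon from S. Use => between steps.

S => RWn => FWn => njWn => njSn => njyRon => njyFon => njyoSRon => njyooRon => njyoooon

S => RWn   [S ::= R W n]
RWn => FWn   [R ::= F]
FWn => njWn   [F ::= n j]
njWn => njSn   [W ::= S]
njSn => njyRon   [S ::= y R o]
njyRon => njyFon   [R ::= F]
njyFon => njyoSRon   [F ::= o S R]
njyoSRon => njyooRon   [S ::= o]
njyooRon => njyoooon   [R ::= o]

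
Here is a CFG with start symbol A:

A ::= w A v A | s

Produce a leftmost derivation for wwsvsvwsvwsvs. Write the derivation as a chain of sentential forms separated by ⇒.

A⇒wAvA⇒wwAvAvA⇒wwsvAvA⇒wwsvsvA⇒wwsvsvwAvA⇒wwsvsvwsvA⇒wwsvsvwsvwAvA⇒wwsvsvwsvwsvA⇒wwsvsvwsvwsvs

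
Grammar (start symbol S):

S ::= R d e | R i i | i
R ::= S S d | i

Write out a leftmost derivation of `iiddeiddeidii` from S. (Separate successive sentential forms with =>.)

S => Rii   [S ::= R i i]
Rii => SSdii   [R ::= S S d]
SSdii => RdeSdii   [S ::= R d e]
RdeSdii => SSddeSdii   [R ::= S S d]
SSddeSdii => RdeSddeSdii   [S ::= R d e]
RdeSddeSdii => SSddeSddeSdii   [R ::= S S d]
SSddeSddeSdii => iSddeSddeSdii   [S ::= i]
iSddeSddeSdii => iiddeSddeSdii   [S ::= i]
iiddeSddeSdii => iiddeiddeSdii   [S ::= i]
iiddeiddeSdii => iiddeiddeidii   [S ::= i]

S => Rii => SSdii => RdeSdii => SSddeSdii => RdeSddeSdii => SSddeSddeSdii => iSddeSddeSdii => iiddeSddeSdii => iiddeiddeSdii => iiddeiddeidii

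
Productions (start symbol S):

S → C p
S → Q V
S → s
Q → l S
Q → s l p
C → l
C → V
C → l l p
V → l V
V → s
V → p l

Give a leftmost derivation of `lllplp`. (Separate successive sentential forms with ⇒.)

S ⇒ Cp ⇒ Vp ⇒ lVp ⇒ llVp ⇒ lllVp ⇒ lllplp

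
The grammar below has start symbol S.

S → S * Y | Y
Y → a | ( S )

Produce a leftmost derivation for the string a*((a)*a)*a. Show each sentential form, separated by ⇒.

S⇒S*Y⇒S*Y*Y⇒Y*Y*Y⇒a*Y*Y⇒a*(S)*Y⇒a*(S*Y)*Y⇒a*(Y*Y)*Y⇒a*((S)*Y)*Y⇒a*((Y)*Y)*Y⇒a*((a)*Y)*Y⇒a*((a)*a)*Y⇒a*((a)*a)*a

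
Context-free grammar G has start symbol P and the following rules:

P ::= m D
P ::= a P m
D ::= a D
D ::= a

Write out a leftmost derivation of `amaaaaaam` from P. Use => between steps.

P => aPm => amDm => amaDm => amaaDm => amaaaDm => amaaaaDm => amaaaaaDm => amaaaaaam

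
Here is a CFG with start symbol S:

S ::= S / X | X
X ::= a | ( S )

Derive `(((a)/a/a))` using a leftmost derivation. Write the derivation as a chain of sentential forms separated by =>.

S => X => (S) => (X) => ((S)) => ((S/X)) => ((S/X/X)) => ((X/X/X)) => (((S)/X/X)) => (((X)/X/X)) => (((a)/X/X)) => (((a)/a/X)) => (((a)/a/a))

S => X   [S ::= X]
X => (S)   [X ::= ( S )]
(S) => (X)   [S ::= X]
(X) => ((S))   [X ::= ( S )]
((S)) => ((S/X))   [S ::= S / X]
((S/X)) => ((S/X/X))   [S ::= S / X]
((S/X/X)) => ((X/X/X))   [S ::= X]
((X/X/X)) => (((S)/X/X))   [X ::= ( S )]
(((S)/X/X)) => (((X)/X/X))   [S ::= X]
(((X)/X/X)) => (((a)/X/X))   [X ::= a]
(((a)/X/X)) => (((a)/a/X))   [X ::= a]
(((a)/a/X)) => (((a)/a/a))   [X ::= a]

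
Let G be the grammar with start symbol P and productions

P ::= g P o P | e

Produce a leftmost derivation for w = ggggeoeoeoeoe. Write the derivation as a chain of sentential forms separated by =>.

P=>gPoP=>ggPoPoP=>gggPoPoPoP=>ggggPoPoPoPoP=>ggggeoPoPoPoP=>ggggeoeoPoPoP=>ggggeoeoeoPoP=>ggggeoeoeoeoP=>ggggeoeoeoeoe

P => gPoP   [P ::= g P o P]
gPoP => ggPoPoP   [P ::= g P o P]
ggPoPoP => gggPoPoPoP   [P ::= g P o P]
gggPoPoPoP => ggggPoPoPoPoP   [P ::= g P o P]
ggggPoPoPoPoP => ggggeoPoPoPoP   [P ::= e]
ggggeoPoPoPoP => ggggeoeoPoPoP   [P ::= e]
ggggeoeoPoPoP => ggggeoeoeoPoP   [P ::= e]
ggggeoeoeoPoP => ggggeoeoeoeoP   [P ::= e]
ggggeoeoeoeoP => ggggeoeoeoeoe   [P ::= e]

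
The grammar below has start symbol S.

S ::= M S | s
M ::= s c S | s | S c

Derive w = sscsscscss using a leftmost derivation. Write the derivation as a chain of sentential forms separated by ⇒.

S ⇒ MS   [S ::= M S]
MS ⇒ sS   [M ::= s]
sS ⇒ sMS   [S ::= M S]
sMS ⇒ sscSS   [M ::= s c S]
sscSS ⇒ sscMSS   [S ::= M S]
sscMSS ⇒ sscScSS   [M ::= S c]
sscScSS ⇒ sscMScSS   [S ::= M S]
sscMScSS ⇒ sscScScSS   [M ::= S c]
sscScScSS ⇒ sscMScScSS   [S ::= M S]
sscMScScSS ⇒ sscsScScSS   [M ::= s]
sscsScScSS ⇒ sscsscScSS   [S ::= s]
sscsscScSS ⇒ sscsscscSS   [S ::= s]
sscsscscSS ⇒ sscsscscsS   [S ::= s]
sscsscscsS ⇒ sscsscscss   [S ::= s]

S⇒MS⇒sS⇒sMS⇒sscSS⇒sscMSS⇒sscScSS⇒sscMScSS⇒sscScScSS⇒sscMScScSS⇒sscsScScSS⇒sscsscScSS⇒sscsscscSS⇒sscsscscsS⇒sscsscscss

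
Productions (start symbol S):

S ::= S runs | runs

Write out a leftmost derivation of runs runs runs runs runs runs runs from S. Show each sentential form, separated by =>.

S => S runs => S runs runs => S runs runs runs => S runs runs runs runs => S runs runs runs runs runs => S runs runs runs runs runs runs => runs runs runs runs runs runs runs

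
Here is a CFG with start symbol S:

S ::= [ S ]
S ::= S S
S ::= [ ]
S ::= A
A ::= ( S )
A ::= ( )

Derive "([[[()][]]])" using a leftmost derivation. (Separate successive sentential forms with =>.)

S => A   [S ::= A]
A => (S)   [A ::= ( S )]
(S) => ([S])   [S ::= [ S ]]
([S]) => ([[S]])   [S ::= [ S ]]
([[S]]) => ([[SS]])   [S ::= S S]
([[SS]]) => ([[[S]S]])   [S ::= [ S ]]
([[[S]S]]) => ([[[A]S]])   [S ::= A]
([[[A]S]]) => ([[[()]S]])   [A ::= ( )]
([[[()]S]]) => ([[[()][]]])   [S ::= [ ]]

S => A => (S) => ([S]) => ([[S]]) => ([[SS]]) => ([[[S]S]]) => ([[[A]S]]) => ([[[()]S]]) => ([[[()][]]])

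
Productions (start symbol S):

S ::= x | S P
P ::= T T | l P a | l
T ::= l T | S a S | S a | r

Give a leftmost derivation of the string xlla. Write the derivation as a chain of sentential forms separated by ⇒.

S ⇒ SP   [S ::= S P]
SP ⇒ xP   [S ::= x]
xP ⇒ xlPa   [P ::= l P a]
xlPa ⇒ xlla   [P ::= l]

S ⇒ SP ⇒ xP ⇒ xlPa ⇒ xlla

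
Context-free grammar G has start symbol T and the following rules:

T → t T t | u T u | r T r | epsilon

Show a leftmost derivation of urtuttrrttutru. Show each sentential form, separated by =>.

T=>uTu=>urTru=>urtTtru=>urtuTutru=>urtutTtutru=>urtuttTttutru=>urtuttrTrttutru=>urtuttrrttutru

T => uTu   [T → u T u]
uTu => urTru   [T → r T r]
urTru => urtTtru   [T → t T t]
urtTtru => urtuTutru   [T → u T u]
urtuTutru => urtutTtutru   [T → t T t]
urtutTtutru => urtuttTttutru   [T → t T t]
urtuttTttutru => urtuttrTrttutru   [T → r T r]
urtuttrTrttutru => urtuttrrttutru   [T → epsilon]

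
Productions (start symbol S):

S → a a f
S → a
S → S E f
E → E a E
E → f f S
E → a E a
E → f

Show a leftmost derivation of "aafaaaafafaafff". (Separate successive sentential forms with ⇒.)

S ⇒ SEf   [S → S E f]
SEf ⇒ SEfEf   [S → S E f]
SEfEf ⇒ aEfEf   [S → a]
aEfEf ⇒ aEaEfEf   [E → E a E]
aEaEfEf ⇒ aaEaaEfEf   [E → a E a]
aaEaaEfEf ⇒ aafaaEfEf   [E → f]
aafaaEfEf ⇒ aafaaaEafEf   [E → a E a]
aafaaaEafEf ⇒ aafaaaaEaafEf   [E → a E a]
aafaaaaEaafEf ⇒ aafaaaaEaEaafEf   [E → E a E]
aafaaaaEaEaafEf ⇒ aafaaaafaEaafEf   [E → f]
aafaaaafaEaafEf ⇒ aafaaaafafaafEf   [E → f]
aafaaaafafaafEf ⇒ aafaaaafafaafff   [E → f]

S ⇒ SEf ⇒ SEfEf ⇒ aEfEf ⇒ aEaEfEf ⇒ aaEaaEfEf ⇒ aafaaEfEf ⇒ aafaaaEafEf ⇒ aafaaaaEaafEf ⇒ aafaaaaEaEaafEf ⇒ aafaaaafaEaafEf ⇒ aafaaaafafaafEf ⇒ aafaaaafafaafff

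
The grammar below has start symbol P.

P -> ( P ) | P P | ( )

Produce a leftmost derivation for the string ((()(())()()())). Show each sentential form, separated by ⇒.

P ⇒ (P)   [P -> ( P )]
(P) ⇒ ((P))   [P -> ( P )]
((P)) ⇒ ((PP))   [P -> P P]
((PP)) ⇒ ((PPP))   [P -> P P]
((PPP)) ⇒ ((()PP))   [P -> ( )]
((()PP)) ⇒ ((()PPP))   [P -> P P]
((()PPP)) ⇒ ((()PPPP))   [P -> P P]
((()PPPP)) ⇒ ((()(P)PPP))   [P -> ( P )]
((()(P)PPP)) ⇒ ((()(())PPP))   [P -> ( )]
((()(())PPP)) ⇒ ((()(())()PP))   [P -> ( )]
((()(())()PP)) ⇒ ((()(())()()P))   [P -> ( )]
((()(())()()P)) ⇒ ((()(())()()()))   [P -> ( )]

P ⇒ (P) ⇒ ((P)) ⇒ ((PP)) ⇒ ((PPP)) ⇒ ((()PP)) ⇒ ((()PPP)) ⇒ ((()PPPP)) ⇒ ((()(P)PPP)) ⇒ ((()(())PPP)) ⇒ ((()(())()PP)) ⇒ ((()(())()()P)) ⇒ ((()(())()()()))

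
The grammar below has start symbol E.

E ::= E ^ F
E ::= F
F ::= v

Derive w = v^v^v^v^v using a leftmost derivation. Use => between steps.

E => E^F => E^F^F => E^F^F^F => E^F^F^F^F => F^F^F^F^F => v^F^F^F^F => v^v^F^F^F => v^v^v^F^F => v^v^v^v^F => v^v^v^v^v

E => E^F   [E ::= E ^ F]
E^F => E^F^F   [E ::= E ^ F]
E^F^F => E^F^F^F   [E ::= E ^ F]
E^F^F^F => E^F^F^F^F   [E ::= E ^ F]
E^F^F^F^F => F^F^F^F^F   [E ::= F]
F^F^F^F^F => v^F^F^F^F   [F ::= v]
v^F^F^F^F => v^v^F^F^F   [F ::= v]
v^v^F^F^F => v^v^v^F^F   [F ::= v]
v^v^v^F^F => v^v^v^v^F   [F ::= v]
v^v^v^v^F => v^v^v^v^v   [F ::= v]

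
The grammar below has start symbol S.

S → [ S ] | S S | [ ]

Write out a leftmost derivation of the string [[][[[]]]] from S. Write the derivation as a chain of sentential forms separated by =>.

S => [S]   [S → [ S ]]
[S] => [SS]   [S → S S]
[SS] => [[]S]   [S → [ ]]
[[]S] => [[][S]]   [S → [ S ]]
[[][S]] => [[][[S]]]   [S → [ S ]]
[[][[S]]] => [[][[[]]]]   [S → [ ]]

S=>[S]=>[SS]=>[[]S]=>[[][S]]=>[[][[S]]]=>[[][[[]]]]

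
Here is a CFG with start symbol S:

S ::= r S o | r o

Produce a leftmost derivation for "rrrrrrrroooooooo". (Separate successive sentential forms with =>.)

S => rSo => rrSoo => rrrSooo => rrrrSoooo => rrrrrSooooo => rrrrrrSoooooo => rrrrrrrSooooooo => rrrrrrrroooooooo

S => rSo   [S ::= r S o]
rSo => rrSoo   [S ::= r S o]
rrSoo => rrrSooo   [S ::= r S o]
rrrSooo => rrrrSoooo   [S ::= r S o]
rrrrSoooo => rrrrrSooooo   [S ::= r S o]
rrrrrSooooo => rrrrrrSoooooo   [S ::= r S o]
rrrrrrSoooooo => rrrrrrrSooooooo   [S ::= r S o]
rrrrrrrSooooooo => rrrrrrrroooooooo   [S ::= r o]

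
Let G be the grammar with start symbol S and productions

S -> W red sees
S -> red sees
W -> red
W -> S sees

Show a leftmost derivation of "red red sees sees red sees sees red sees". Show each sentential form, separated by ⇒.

S ⇒ W red sees ⇒ S sees red sees ⇒ W red sees sees red sees ⇒ S sees red sees sees red sees ⇒ W red sees sees red sees sees red sees ⇒ red red sees sees red sees sees red sees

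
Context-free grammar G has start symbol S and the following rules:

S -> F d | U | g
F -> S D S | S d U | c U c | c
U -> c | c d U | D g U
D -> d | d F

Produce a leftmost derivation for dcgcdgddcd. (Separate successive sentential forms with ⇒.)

S⇒Fd⇒SdUd⇒FddUd⇒SDSddUd⇒UDSddUd⇒DgUDSddUd⇒dFgUDSddUd⇒dcgUDSddUd⇒dcgcDSddUd⇒dcgcdSddUd⇒dcgcdgddUd⇒dcgcdgddcd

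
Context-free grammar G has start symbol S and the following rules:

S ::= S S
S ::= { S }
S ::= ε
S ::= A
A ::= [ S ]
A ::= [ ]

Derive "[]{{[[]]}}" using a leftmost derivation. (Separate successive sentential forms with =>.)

S => SS   [S ::= S S]
SS => AS   [S ::= A]
AS => []S   [A ::= [ ]]
[]S => []{S}   [S ::= { S }]
[]{S} => []{{S}}   [S ::= { S }]
[]{{S}} => []{{A}}   [S ::= A]
[]{{A}} => []{{[S]}}   [A ::= [ S ]]
[]{{[S]}} => []{{[A]}}   [S ::= A]
[]{{[A]}} => []{{[[]]}}   [A ::= [ ]]

S=>SS=>AS=>[]S=>[]{S}=>[]{{S}}=>[]{{A}}=>[]{{[S]}}=>[]{{[A]}}=>[]{{[[]]}}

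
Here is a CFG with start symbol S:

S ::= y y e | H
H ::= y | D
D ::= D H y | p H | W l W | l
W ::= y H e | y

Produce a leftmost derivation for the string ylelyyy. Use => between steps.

S=>H=>D=>DHy=>WlWHy=>yHelWHy=>yDelWHy=>ylelWHy=>ylelyHy=>ylelyyy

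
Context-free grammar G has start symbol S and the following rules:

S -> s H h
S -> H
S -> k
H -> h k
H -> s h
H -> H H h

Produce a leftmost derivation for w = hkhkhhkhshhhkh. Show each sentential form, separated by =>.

S => H   [S -> H]
H => HHh   [H -> H H h]
HHh => HHhHh   [H -> H H h]
HHhHh => HHhHhHh   [H -> H H h]
HHhHhHh => HHhHhHhHh   [H -> H H h]
HHhHhHhHh => hkHhHhHhHh   [H -> h k]
hkHhHhHhHh => hkhkhHhHhHh   [H -> h k]
hkhkhHhHhHh => hkhkhhkhHhHh   [H -> h k]
hkhkhhkhHhHh => hkhkhhkhshhHh   [H -> s h]
hkhkhhkhshhHh => hkhkhhkhshhhkh   [H -> h k]

S=>H=>HHh=>HHhHh=>HHhHhHh=>HHhHhHhHh=>hkHhHhHhHh=>hkhkhHhHhHh=>hkhkhhkhHhHh=>hkhkhhkhshhHh=>hkhkhhkhshhhkh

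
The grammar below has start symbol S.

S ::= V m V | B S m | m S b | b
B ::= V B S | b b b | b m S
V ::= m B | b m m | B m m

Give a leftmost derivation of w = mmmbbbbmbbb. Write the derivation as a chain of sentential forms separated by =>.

S=>mSb=>mmSbb=>mmmSbbb=>mmmBSmbbb=>mmmbbbSmbbb=>mmmbbbbmbbb

S => mSb   [S ::= m S b]
mSb => mmSbb   [S ::= m S b]
mmSbb => mmmSbbb   [S ::= m S b]
mmmSbbb => mmmBSmbbb   [S ::= B S m]
mmmBSmbbb => mmmbbbSmbbb   [B ::= b b b]
mmmbbbSmbbb => mmmbbbbmbbb   [S ::= b]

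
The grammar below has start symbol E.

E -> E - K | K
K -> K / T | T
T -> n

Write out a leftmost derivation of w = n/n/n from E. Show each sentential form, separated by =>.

E => K   [E -> K]
K => K/T   [K -> K / T]
K/T => K/T/T   [K -> K / T]
K/T/T => T/T/T   [K -> T]
T/T/T => n/T/T   [T -> n]
n/T/T => n/n/T   [T -> n]
n/n/T => n/n/n   [T -> n]

E => K => K/T => K/T/T => T/T/T => n/T/T => n/n/T => n/n/n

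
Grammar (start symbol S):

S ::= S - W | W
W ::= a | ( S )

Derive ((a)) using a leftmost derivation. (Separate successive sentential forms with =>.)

S=>W=>(S)=>(W)=>((S))=>((W))=>((a))

S => W   [S ::= W]
W => (S)   [W ::= ( S )]
(S) => (W)   [S ::= W]
(W) => ((S))   [W ::= ( S )]
((S)) => ((W))   [S ::= W]
((W)) => ((a))   [W ::= a]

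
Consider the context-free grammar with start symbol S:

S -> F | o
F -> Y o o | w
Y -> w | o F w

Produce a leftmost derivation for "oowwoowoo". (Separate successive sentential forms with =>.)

S => F => Yoo => oFwoo => oYoowoo => ooFwoowoo => oowwoowoo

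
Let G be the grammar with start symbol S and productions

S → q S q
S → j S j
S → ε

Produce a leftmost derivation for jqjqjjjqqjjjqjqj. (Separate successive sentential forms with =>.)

S => jSj => jqSqj => jqjSjqj => jqjqSqjqj => jqjqjSjqjqj => jqjqjjSjjqjqj => jqjqjjjSjjjqjqj => jqjqjjjqSqjjjqjqj => jqjqjjjqqjjjqjqj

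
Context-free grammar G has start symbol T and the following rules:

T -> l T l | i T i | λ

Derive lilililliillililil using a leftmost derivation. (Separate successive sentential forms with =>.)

T => lTl => liTil => lilTlil => liliTilil => lililTlilil => lililiTililil => lilililTlililil => lililillTllililil => lilililliTillililil => lilililliillililil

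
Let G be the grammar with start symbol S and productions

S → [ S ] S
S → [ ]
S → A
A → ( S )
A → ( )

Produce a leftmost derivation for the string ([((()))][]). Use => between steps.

S=>A=>(S)=>([S]S)=>([A]S)=>([(S)]S)=>([(A)]S)=>([((S))]S)=>([((A))]S)=>([((()))]S)=>([((()))][])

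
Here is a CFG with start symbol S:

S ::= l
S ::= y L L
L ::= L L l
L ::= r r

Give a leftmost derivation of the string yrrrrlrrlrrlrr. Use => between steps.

S => yLL   [S ::= y L L]
yLL => yLLlL   [L ::= L L l]
yLLlL => yLLlLlL   [L ::= L L l]
yLLlLlL => yLLlLlLlL   [L ::= L L l]
yLLlLlLlL => yrrLlLlLlL   [L ::= r r]
yrrLlLlLlL => yrrrrlLlLlL   [L ::= r r]
yrrrrlLlLlL => yrrrrlrrlLlL   [L ::= r r]
yrrrrlrrlLlL => yrrrrlrrlrrlL   [L ::= r r]
yrrrrlrrlrrlL => yrrrrlrrlrrlrr   [L ::= r r]

S => yLL => yLLlL => yLLlLlL => yLLlLlLlL => yrrLlLlLlL => yrrrrlLlLlL => yrrrrlrrlLlL => yrrrrlrrlrrlL => yrrrrlrrlrrlrr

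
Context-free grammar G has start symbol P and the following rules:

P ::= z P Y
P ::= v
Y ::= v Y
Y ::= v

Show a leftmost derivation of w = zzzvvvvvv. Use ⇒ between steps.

P ⇒ zPY ⇒ zzPYY ⇒ zzzPYYY ⇒ zzzvYYY ⇒ zzzvvYYY ⇒ zzzvvvYY ⇒ zzzvvvvYY ⇒ zzzvvvvvY ⇒ zzzvvvvvv

P ⇒ zPY   [P ::= z P Y]
zPY ⇒ zzPYY   [P ::= z P Y]
zzPYY ⇒ zzzPYYY   [P ::= z P Y]
zzzPYYY ⇒ zzzvYYY   [P ::= v]
zzzvYYY ⇒ zzzvvYYY   [Y ::= v Y]
zzzvvYYY ⇒ zzzvvvYY   [Y ::= v]
zzzvvvYY ⇒ zzzvvvvYY   [Y ::= v Y]
zzzvvvvYY ⇒ zzzvvvvvY   [Y ::= v]
zzzvvvvvY ⇒ zzzvvvvvv   [Y ::= v]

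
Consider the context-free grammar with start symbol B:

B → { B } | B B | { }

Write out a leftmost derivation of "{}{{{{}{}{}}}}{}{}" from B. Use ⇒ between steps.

B ⇒ BB ⇒ BBB ⇒ {}BB ⇒ {}BBB ⇒ {}{B}BB ⇒ {}{{B}}BB ⇒ {}{{{B}}}BB ⇒ {}{{{BB}}}BB ⇒ {}{{{BBB}}}BB ⇒ {}{{{{}BB}}}BB ⇒ {}{{{{}{}B}}}BB ⇒ {}{{{{}{}{}}}}BB ⇒ {}{{{{}{}{}}}}{}B ⇒ {}{{{{}{}{}}}}{}{}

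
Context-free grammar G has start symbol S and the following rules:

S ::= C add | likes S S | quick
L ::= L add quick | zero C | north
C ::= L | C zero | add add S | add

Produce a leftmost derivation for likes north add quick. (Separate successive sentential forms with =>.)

S => likes S S   [S ::= likes S S]
likes S S => likes C add S   [S ::= C add]
likes C add S => likes L add S   [C ::= L]
likes L add S => likes north add S   [L ::= north]
likes north add S => likes north add quick   [S ::= quick]

S => likes S S => likes C add S => likes L add S => likes north add S => likes north add quick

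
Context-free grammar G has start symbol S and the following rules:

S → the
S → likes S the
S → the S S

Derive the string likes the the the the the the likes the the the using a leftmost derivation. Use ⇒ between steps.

S ⇒ likes S the ⇒ likes the S S the ⇒ likes the the S S S the ⇒ likes the the the S S the ⇒ likes the the the the S S S the ⇒ likes the the the the the S S the ⇒ likes the the the the the the S the ⇒ likes the the the the the the likes S the the ⇒ likes the the the the the the likes the the the

S ⇒ likes S the   [S → likes S the]
likes S the ⇒ likes the S S the   [S → the S S]
likes the S S the ⇒ likes the the S S S the   [S → the S S]
likes the the S S S the ⇒ likes the the the S S the   [S → the]
likes the the the S S the ⇒ likes the the the the S S S the   [S → the S S]
likes the the the the S S S the ⇒ likes the the the the the S S the   [S → the]
likes the the the the the S S the ⇒ likes the the the the the the S the   [S → the]
likes the the the the the the S the ⇒ likes the the the the the the likes S the the   [S → likes S the]
likes the the the the the the likes S the the ⇒ likes the the the the the the likes the the the   [S → the]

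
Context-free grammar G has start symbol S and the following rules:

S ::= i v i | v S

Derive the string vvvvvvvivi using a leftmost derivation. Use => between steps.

S => vS   [S ::= v S]
vS => vvS   [S ::= v S]
vvS => vvvS   [S ::= v S]
vvvS => vvvvS   [S ::= v S]
vvvvS => vvvvvS   [S ::= v S]
vvvvvS => vvvvvvS   [S ::= v S]
vvvvvvS => vvvvvvvS   [S ::= v S]
vvvvvvvS => vvvvvvvivi   [S ::= i v i]

S => vS => vvS => vvvS => vvvvS => vvvvvS => vvvvvvS => vvvvvvvS => vvvvvvvivi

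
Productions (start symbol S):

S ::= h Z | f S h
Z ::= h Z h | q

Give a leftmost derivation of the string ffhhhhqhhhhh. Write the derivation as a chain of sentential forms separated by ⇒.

S ⇒ fSh ⇒ ffShh ⇒ ffhZhh ⇒ ffhhZhhh ⇒ ffhhhZhhhh ⇒ ffhhhhZhhhhh ⇒ ffhhhhqhhhhh

S ⇒ fSh   [S ::= f S h]
fSh ⇒ ffShh   [S ::= f S h]
ffShh ⇒ ffhZhh   [S ::= h Z]
ffhZhh ⇒ ffhhZhhh   [Z ::= h Z h]
ffhhZhhh ⇒ ffhhhZhhhh   [Z ::= h Z h]
ffhhhZhhhh ⇒ ffhhhhZhhhhh   [Z ::= h Z h]
ffhhhhZhhhhh ⇒ ffhhhhqhhhhh   [Z ::= q]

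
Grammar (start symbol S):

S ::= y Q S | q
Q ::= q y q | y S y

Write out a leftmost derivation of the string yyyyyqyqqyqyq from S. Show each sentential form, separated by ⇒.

S ⇒ yQS ⇒ yySyS ⇒ yyyQSyS ⇒ yyyySySyS ⇒ yyyyyQSySyS ⇒ yyyyyqyqSySyS ⇒ yyyyyqyqqySyS ⇒ yyyyyqyqqyqyS ⇒ yyyyyqyqqyqyq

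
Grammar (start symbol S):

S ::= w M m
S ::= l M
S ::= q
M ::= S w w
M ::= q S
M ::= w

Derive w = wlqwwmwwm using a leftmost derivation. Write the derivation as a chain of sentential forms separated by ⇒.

S ⇒ wMm   [S ::= w M m]
wMm ⇒ wSwwm   [M ::= S w w]
wSwwm ⇒ wlMwwm   [S ::= l M]
wlMwwm ⇒ wlqSwwm   [M ::= q S]
wlqSwwm ⇒ wlqwMmwwm   [S ::= w M m]
wlqwMmwwm ⇒ wlqwwmwwm   [M ::= w]

S ⇒ wMm ⇒ wSwwm ⇒ wlMwwm ⇒ wlqSwwm ⇒ wlqwMmwwm ⇒ wlqwwmwwm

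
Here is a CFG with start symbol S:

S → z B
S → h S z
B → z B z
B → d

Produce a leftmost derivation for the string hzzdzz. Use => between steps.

S => hSz   [S → h S z]
hSz => hzBz   [S → z B]
hzBz => hzzBzz   [B → z B z]
hzzBzz => hzzdzz   [B → d]

S => hSz => hzBz => hzzBzz => hzzdzz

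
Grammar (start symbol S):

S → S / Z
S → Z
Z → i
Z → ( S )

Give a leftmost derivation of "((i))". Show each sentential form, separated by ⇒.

S ⇒ Z ⇒ (S) ⇒ (Z) ⇒ ((S)) ⇒ ((Z)) ⇒ ((i))

S ⇒ Z   [S → Z]
Z ⇒ (S)   [Z → ( S )]
(S) ⇒ (Z)   [S → Z]
(Z) ⇒ ((S))   [Z → ( S )]
((S)) ⇒ ((Z))   [S → Z]
((Z)) ⇒ ((i))   [Z → i]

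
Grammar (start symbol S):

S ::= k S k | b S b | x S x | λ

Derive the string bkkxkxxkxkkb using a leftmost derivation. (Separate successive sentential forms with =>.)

S => bSb => bkSkb => bkkSkkb => bkkxSxkkb => bkkxkSkxkkb => bkkxkxSxkxkkb => bkkxkxxkxkkb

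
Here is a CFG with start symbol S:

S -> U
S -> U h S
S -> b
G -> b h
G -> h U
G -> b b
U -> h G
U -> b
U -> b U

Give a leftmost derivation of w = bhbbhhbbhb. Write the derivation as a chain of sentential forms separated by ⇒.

S⇒UhS⇒bhS⇒bhUhS⇒bhbUhS⇒bhbbUhS⇒bhbbhGhS⇒bhbbhhUhS⇒bhbbhhbUhS⇒bhbbhhbbhS⇒bhbbhhbbhb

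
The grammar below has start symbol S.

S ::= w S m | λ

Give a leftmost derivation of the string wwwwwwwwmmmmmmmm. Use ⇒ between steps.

S⇒wSm⇒wwSmm⇒wwwSmmm⇒wwwwSmmmm⇒wwwwwSmmmmm⇒wwwwwwSmmmmmm⇒wwwwwwwSmmmmmmm⇒wwwwwwwwSmmmmmmmm⇒wwwwwwwwmmmmmmmm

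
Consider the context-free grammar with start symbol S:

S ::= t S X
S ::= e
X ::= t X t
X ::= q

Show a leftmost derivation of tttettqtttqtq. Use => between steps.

S=>tSX=>ttSXX=>tttSXXX=>ttteXXX=>tttetXtXX=>tttettXttXX=>tttettqttXX=>tttettqtttXtX=>tttettqtttqtX=>tttettqtttqtq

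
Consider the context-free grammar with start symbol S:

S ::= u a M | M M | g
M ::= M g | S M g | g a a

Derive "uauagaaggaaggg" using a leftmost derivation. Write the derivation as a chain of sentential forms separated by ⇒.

S ⇒ uaM   [S ::= u a M]
uaM ⇒ uaSMg   [M ::= S M g]
uaSMg ⇒ uauaMMg   [S ::= u a M]
uauaMMg ⇒ uauaMgMg   [M ::= M g]
uauaMgMg ⇒ uauagaagMg   [M ::= g a a]
uauagaagMg ⇒ uauagaagMgg   [M ::= M g]
uauagaagMgg ⇒ uauagaagMggg   [M ::= M g]
uauagaagMggg ⇒ uauagaaggaaggg   [M ::= g a a]

S⇒uaM⇒uaSMg⇒uauaMMg⇒uauaMgMg⇒uauagaagMg⇒uauagaagMgg⇒uauagaagMggg⇒uauagaaggaaggg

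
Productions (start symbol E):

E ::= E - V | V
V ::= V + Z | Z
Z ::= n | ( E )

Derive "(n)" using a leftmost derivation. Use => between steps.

E=>V=>Z=>(E)=>(V)=>(Z)=>(n)

E => V   [E ::= V]
V => Z   [V ::= Z]
Z => (E)   [Z ::= ( E )]
(E) => (V)   [E ::= V]
(V) => (Z)   [V ::= Z]
(Z) => (n)   [Z ::= n]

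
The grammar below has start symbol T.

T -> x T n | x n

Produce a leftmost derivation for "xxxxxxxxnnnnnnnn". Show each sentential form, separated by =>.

T => xTn   [T -> x T n]
xTn => xxTnn   [T -> x T n]
xxTnn => xxxTnnn   [T -> x T n]
xxxTnnn => xxxxTnnnn   [T -> x T n]
xxxxTnnnn => xxxxxTnnnnn   [T -> x T n]
xxxxxTnnnnn => xxxxxxTnnnnnn   [T -> x T n]
xxxxxxTnnnnnn => xxxxxxxTnnnnnnn   [T -> x T n]
xxxxxxxTnnnnnnn => xxxxxxxxnnnnnnnn   [T -> x n]

T => xTn => xxTnn => xxxTnnn => xxxxTnnnn => xxxxxTnnnnn => xxxxxxTnnnnnn => xxxxxxxTnnnnnnn => xxxxxxxxnnnnnnnn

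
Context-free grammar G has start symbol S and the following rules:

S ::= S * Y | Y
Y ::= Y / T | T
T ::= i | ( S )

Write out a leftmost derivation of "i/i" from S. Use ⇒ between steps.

S ⇒ Y   [S ::= Y]
Y ⇒ Y/T   [Y ::= Y / T]
Y/T ⇒ T/T   [Y ::= T]
T/T ⇒ i/T   [T ::= i]
i/T ⇒ i/i   [T ::= i]

S⇒Y⇒Y/T⇒T/T⇒i/T⇒i/i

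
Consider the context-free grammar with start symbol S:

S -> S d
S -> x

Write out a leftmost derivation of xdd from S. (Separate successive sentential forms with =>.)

S => Sd => Sdd => xdd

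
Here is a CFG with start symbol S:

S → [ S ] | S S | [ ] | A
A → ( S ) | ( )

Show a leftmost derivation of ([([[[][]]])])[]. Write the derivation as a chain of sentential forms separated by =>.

S => SS => AS => (S)S => ([S])S => ([A])S => ([(S)])S => ([([S])])S => ([([[S]])])S => ([([[SS]])])S => ([([[[]S]])])S => ([([[[][]]])])S => ([([[[][]]])])[]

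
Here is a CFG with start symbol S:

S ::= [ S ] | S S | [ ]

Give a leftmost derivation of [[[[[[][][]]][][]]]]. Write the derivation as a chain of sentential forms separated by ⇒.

S ⇒ [S]   [S ::= [ S ]]
[S] ⇒ [[S]]   [S ::= [ S ]]
[[S]] ⇒ [[[S]]]   [S ::= [ S ]]
[[[S]]] ⇒ [[[SS]]]   [S ::= S S]
[[[SS]]] ⇒ [[[SSS]]]   [S ::= S S]
[[[SSS]]] ⇒ [[[[S]SS]]]   [S ::= [ S ]]
[[[[S]SS]]] ⇒ [[[[[S]]SS]]]   [S ::= [ S ]]
[[[[[S]]SS]]] ⇒ [[[[[SS]]SS]]]   [S ::= S S]
[[[[[SS]]SS]]] ⇒ [[[[[SSS]]SS]]]   [S ::= S S]
[[[[[SSS]]SS]]] ⇒ [[[[[[]SS]]SS]]]   [S ::= [ ]]
[[[[[[]SS]]SS]]] ⇒ [[[[[[][]S]]SS]]]   [S ::= [ ]]
[[[[[[][]S]]SS]]] ⇒ [[[[[[][][]]]SS]]]   [S ::= [ ]]
[[[[[[][][]]]SS]]] ⇒ [[[[[[][][]]][]S]]]   [S ::= [ ]]
[[[[[[][][]]][]S]]] ⇒ [[[[[[][][]]][][]]]]   [S ::= [ ]]

S ⇒ [S] ⇒ [[S]] ⇒ [[[S]]] ⇒ [[[SS]]] ⇒ [[[SSS]]] ⇒ [[[[S]SS]]] ⇒ [[[[[S]]SS]]] ⇒ [[[[[SS]]SS]]] ⇒ [[[[[SSS]]SS]]] ⇒ [[[[[[]SS]]SS]]] ⇒ [[[[[[][]S]]SS]]] ⇒ [[[[[[][][]]]SS]]] ⇒ [[[[[[][][]]][]S]]] ⇒ [[[[[[][][]]][][]]]]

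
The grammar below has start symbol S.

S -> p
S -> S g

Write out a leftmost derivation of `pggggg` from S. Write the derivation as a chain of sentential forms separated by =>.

S => Sg => Sgg => Sggg => Sgggg => Sggggg => pggggg

S => Sg   [S -> S g]
Sg => Sgg   [S -> S g]
Sgg => Sggg   [S -> S g]
Sggg => Sgggg   [S -> S g]
Sgggg => Sggggg   [S -> S g]
Sggggg => pggggg   [S -> p]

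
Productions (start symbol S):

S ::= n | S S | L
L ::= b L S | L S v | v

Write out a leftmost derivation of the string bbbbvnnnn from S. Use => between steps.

S => L   [S ::= L]
L => bLS   [L ::= b L S]
bLS => bbLSS   [L ::= b L S]
bbLSS => bbbLSSS   [L ::= b L S]
bbbLSSS => bbbbLSSSS   [L ::= b L S]
bbbbLSSSS => bbbbvSSSS   [L ::= v]
bbbbvSSSS => bbbbvnSSS   [S ::= n]
bbbbvnSSS => bbbbvnnSS   [S ::= n]
bbbbvnnSS => bbbbvnnnS   [S ::= n]
bbbbvnnnS => bbbbvnnnn   [S ::= n]

S => L => bLS => bbLSS => bbbLSSS => bbbbLSSSS => bbbbvSSSS => bbbbvnSSS => bbbbvnnSS => bbbbvnnnS => bbbbvnnnn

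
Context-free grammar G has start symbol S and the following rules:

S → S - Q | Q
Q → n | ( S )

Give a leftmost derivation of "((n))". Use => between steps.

S => Q => (S) => (Q) => ((S)) => ((Q)) => ((n))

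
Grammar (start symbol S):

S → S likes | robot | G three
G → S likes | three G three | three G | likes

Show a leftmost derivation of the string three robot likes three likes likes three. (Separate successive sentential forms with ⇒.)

S ⇒ G three   [S → G three]
G three ⇒ S likes three   [G → S likes]
S likes three ⇒ S likes likes three   [S → S likes]
S likes likes three ⇒ G three likes likes three   [S → G three]
G three likes likes three ⇒ three G three likes likes three   [G → three G]
three G three likes likes three ⇒ three S likes three likes likes three   [G → S likes]
three S likes three likes likes three ⇒ three robot likes three likes likes three   [S → robot]

S ⇒ G three ⇒ S likes three ⇒ S likes likes three ⇒ G three likes likes three ⇒ three G three likes likes three ⇒ three S likes three likes likes three ⇒ three robot likes three likes likes three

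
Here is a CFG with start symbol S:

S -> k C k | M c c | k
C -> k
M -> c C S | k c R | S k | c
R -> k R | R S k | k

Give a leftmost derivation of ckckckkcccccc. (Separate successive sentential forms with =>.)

S => Mcc => cCScc => ckScc => ckMcccc => ckcCScccc => ckckScccc => ckckMcccccc => ckckcCScccccc => ckckckScccccc => ckckckkcccccc

S => Mcc   [S -> M c c]
Mcc => cCScc   [M -> c C S]
cCScc => ckScc   [C -> k]
ckScc => ckMcccc   [S -> M c c]
ckMcccc => ckcCScccc   [M -> c C S]
ckcCScccc => ckckScccc   [C -> k]
ckckScccc => ckckMcccccc   [S -> M c c]
ckckMcccccc => ckckcCScccccc   [M -> c C S]
ckckcCScccccc => ckckckScccccc   [C -> k]
ckckckScccccc => ckckckkcccccc   [S -> k]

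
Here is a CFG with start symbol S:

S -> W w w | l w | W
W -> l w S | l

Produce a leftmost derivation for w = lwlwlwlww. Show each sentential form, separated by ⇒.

S ⇒ Www   [S -> W w w]
Www ⇒ lwSww   [W -> l w S]
lwSww ⇒ lwWww   [S -> W]
lwWww ⇒ lwlwSww   [W -> l w S]
lwlwSww ⇒ lwlwWww   [S -> W]
lwlwWww ⇒ lwlwlwSww   [W -> l w S]
lwlwlwSww ⇒ lwlwlwWww   [S -> W]
lwlwlwWww ⇒ lwlwlwlww   [W -> l]

S ⇒ Www ⇒ lwSww ⇒ lwWww ⇒ lwlwSww ⇒ lwlwWww ⇒ lwlwlwSww ⇒ lwlwlwWww ⇒ lwlwlwlww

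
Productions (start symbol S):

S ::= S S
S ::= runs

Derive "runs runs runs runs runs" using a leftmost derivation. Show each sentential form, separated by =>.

S => S S => S S S => S S S S => S S S S S => runs S S S S => runs runs S S S => runs runs runs S S => runs runs runs runs S => runs runs runs runs runs

S => S S   [S ::= S S]
S S => S S S   [S ::= S S]
S S S => S S S S   [S ::= S S]
S S S S => S S S S S   [S ::= S S]
S S S S S => runs S S S S   [S ::= runs]
runs S S S S => runs runs S S S   [S ::= runs]
runs runs S S S => runs runs runs S S   [S ::= runs]
runs runs runs S S => runs runs runs runs S   [S ::= runs]
runs runs runs runs S => runs runs runs runs runs   [S ::= runs]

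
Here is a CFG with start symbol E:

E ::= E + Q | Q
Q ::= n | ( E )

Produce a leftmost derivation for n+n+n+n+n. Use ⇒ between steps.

E⇒E+Q⇒E+Q+Q⇒E+Q+Q+Q⇒E+Q+Q+Q+Q⇒Q+Q+Q+Q+Q⇒n+Q+Q+Q+Q⇒n+n+Q+Q+Q⇒n+n+n+Q+Q⇒n+n+n+n+Q⇒n+n+n+n+n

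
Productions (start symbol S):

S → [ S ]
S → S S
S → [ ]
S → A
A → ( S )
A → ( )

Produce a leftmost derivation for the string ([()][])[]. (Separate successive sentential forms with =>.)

S => SS   [S → S S]
SS => AS   [S → A]
AS => (S)S   [A → ( S )]
(S)S => (SS)S   [S → S S]
(SS)S => ([S]S)S   [S → [ S ]]
([S]S)S => ([A]S)S   [S → A]
([A]S)S => ([()]S)S   [A → ( )]
([()]S)S => ([()][])S   [S → [ ]]
([()][])S => ([()][])[]   [S → [ ]]

S => SS => AS => (S)S => (SS)S => ([S]S)S => ([A]S)S => ([()]S)S => ([()][])S => ([()][])[]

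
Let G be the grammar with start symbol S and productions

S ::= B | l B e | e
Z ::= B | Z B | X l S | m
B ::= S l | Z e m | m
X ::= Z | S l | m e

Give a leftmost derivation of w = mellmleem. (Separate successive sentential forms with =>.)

S => B   [S ::= B]
B => Zem   [B ::= Z e m]
Zem => XlSem   [Z ::= X l S]
XlSem => melSem   [X ::= m e]
melSem => mellBeem   [S ::= l B e]
mellBeem => mellSleem   [B ::= S l]
mellSleem => mellBleem   [S ::= B]
mellBleem => mellmleem   [B ::= m]

S => B => Zem => XlSem => melSem => mellBeem => mellSleem => mellBleem => mellmleem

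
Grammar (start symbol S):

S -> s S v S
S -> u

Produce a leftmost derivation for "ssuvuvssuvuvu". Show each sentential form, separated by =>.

S => sSvS   [S -> s S v S]
sSvS => ssSvSvS   [S -> s S v S]
ssSvSvS => ssuvSvS   [S -> u]
ssuvSvS => ssuvuvS   [S -> u]
ssuvuvS => ssuvuvsSvS   [S -> s S v S]
ssuvuvsSvS => ssuvuvssSvSvS   [S -> s S v S]
ssuvuvssSvSvS => ssuvuvssuvSvS   [S -> u]
ssuvuvssuvSvS => ssuvuvssuvuvS   [S -> u]
ssuvuvssuvuvS => ssuvuvssuvuvu   [S -> u]

S => sSvS => ssSvSvS => ssuvSvS => ssuvuvS => ssuvuvsSvS => ssuvuvssSvSvS => ssuvuvssuvSvS => ssuvuvssuvuvS => ssuvuvssuvuvu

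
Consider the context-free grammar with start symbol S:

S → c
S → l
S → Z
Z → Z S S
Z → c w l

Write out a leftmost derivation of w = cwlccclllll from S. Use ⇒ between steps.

S ⇒ Z   [S → Z]
Z ⇒ ZSS   [Z → Z S S]
ZSS ⇒ ZSSSS   [Z → Z S S]
ZSSSS ⇒ ZSSSSSS   [Z → Z S S]
ZSSSSSS ⇒ ZSSSSSSSS   [Z → Z S S]
ZSSSSSSSS ⇒ cwlSSSSSSSS   [Z → c w l]
cwlSSSSSSSS ⇒ cwlcSSSSSSS   [S → c]
cwlcSSSSSSS ⇒ cwlccSSSSSS   [S → c]
cwlccSSSSSS ⇒ cwlcccSSSSS   [S → c]
cwlcccSSSSS ⇒ cwlccclSSSS   [S → l]
cwlccclSSSS ⇒ cwlcccllSSS   [S → l]
cwlcccllSSS ⇒ cwlccclllSS   [S → l]
cwlccclllSS ⇒ cwlcccllllS   [S → l]
cwlcccllllS ⇒ cwlccclllll   [S → l]

S ⇒ Z ⇒ ZSS ⇒ ZSSSS ⇒ ZSSSSSS ⇒ ZSSSSSSSS ⇒ cwlSSSSSSSS ⇒ cwlcSSSSSSS ⇒ cwlccSSSSSS ⇒ cwlcccSSSSS ⇒ cwlccclSSSS ⇒ cwlcccllSSS ⇒ cwlccclllSS ⇒ cwlcccllllS ⇒ cwlccclllll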